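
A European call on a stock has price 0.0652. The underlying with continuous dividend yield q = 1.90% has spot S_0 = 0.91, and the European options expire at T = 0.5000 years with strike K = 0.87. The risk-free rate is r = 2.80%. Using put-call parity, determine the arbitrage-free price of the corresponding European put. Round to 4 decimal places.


Put-call parity: C - P = S_0 * exp(-qT) - K * exp(-rT).
S_0 * exp(-qT) = 0.9100 * 0.99054498 = 0.90139593
K * exp(-rT) = 0.8700 * 0.98609754 = 0.85790486
P = C - S*exp(-qT) + K*exp(-rT)
P = 0.0652 - 0.90139593 + 0.85790486 = 0.0217

Answer: Put price = 0.0217


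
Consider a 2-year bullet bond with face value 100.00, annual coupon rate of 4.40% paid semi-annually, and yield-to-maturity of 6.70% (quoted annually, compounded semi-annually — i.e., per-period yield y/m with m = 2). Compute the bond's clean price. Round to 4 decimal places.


Coupon per period c = face * coupon_rate / m = 2.200000
Periods per year m = 2; per-period yield y/m = 0.033500
Number of cashflows N = 4
Cashflows (t years, CF_t, discount factor 1/(1+y/m)^(m*t), PV):
  t = 0.5000: CF_t = 2.200000, DF = 0.967586, PV = 2.128689
  t = 1.0000: CF_t = 2.200000, DF = 0.936222, PV = 2.059689
  t = 1.5000: CF_t = 2.200000, DF = 0.905876, PV = 1.992926
  t = 2.0000: CF_t = 102.200000, DF = 0.876512, PV = 89.579570
Price P = sum_t PV_t = 95.760874

Answer: Price = 95.7609


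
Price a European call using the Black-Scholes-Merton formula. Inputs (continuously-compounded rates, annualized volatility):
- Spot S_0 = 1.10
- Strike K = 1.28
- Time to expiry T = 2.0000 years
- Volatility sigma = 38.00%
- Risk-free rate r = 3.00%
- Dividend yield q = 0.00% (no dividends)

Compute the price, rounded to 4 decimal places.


Answer: Price = 0.1949

Derivation:
d1 = (ln(S/K) + (r - q + 0.5*sigma^2) * T) / (sigma * sqrt(T)) = 0.09834386
d2 = d1 - sigma * sqrt(T) = -0.43905730
exp(-rT) = 0.94176453; exp(-qT) = 1.00000000
C = S_0 * exp(-qT) * N(d1) - K * exp(-rT) * N(d2)
N(d1) = 0.53917037; N(d2) = 0.33031001
C = 1.1000 * 1.00000000 * 0.53917037 - 1.2800 * 0.94176453 * 0.33031001 = 0.1949


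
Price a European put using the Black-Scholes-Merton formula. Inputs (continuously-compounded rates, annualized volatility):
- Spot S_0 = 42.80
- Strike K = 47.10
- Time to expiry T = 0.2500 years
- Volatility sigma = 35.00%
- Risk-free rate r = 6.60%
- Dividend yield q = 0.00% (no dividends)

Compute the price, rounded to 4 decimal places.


d1 = (ln(S/K) + (r - q + 0.5*sigma^2) * T) / (sigma * sqrt(T)) = -0.36527085
d2 = d1 - sigma * sqrt(T) = -0.54027085
exp(-rT) = 0.98363538; exp(-qT) = 1.00000000
P = K * exp(-rT) * N(-d2) - S_0 * exp(-qT) * N(-d1)
N(-d1) = 0.64254538; N(-d2) = 0.70549487
P = 47.1000 * 0.98363538 * 0.70549487 - 42.8000 * 1.00000000 * 0.64254538 = 5.1841

Answer: Price = 5.1841


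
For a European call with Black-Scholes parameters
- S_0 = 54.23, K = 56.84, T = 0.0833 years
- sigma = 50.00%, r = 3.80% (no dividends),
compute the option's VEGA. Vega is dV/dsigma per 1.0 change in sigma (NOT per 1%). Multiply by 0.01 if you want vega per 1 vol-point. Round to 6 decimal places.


Answer: Vega = 6.078835

Derivation:
d1 = -0.2316432973; d2 = -0.3759519942
phi(d1) = 0.3883812410; exp(-qT) = 1.0000000000; exp(-rT) = 0.9968396046
Vega = S * exp(-qT) * phi(d1) * sqrt(T) = 54.2300 * 1.0000000000 * 0.3883812410 * 0.2886173938 = 6.078835


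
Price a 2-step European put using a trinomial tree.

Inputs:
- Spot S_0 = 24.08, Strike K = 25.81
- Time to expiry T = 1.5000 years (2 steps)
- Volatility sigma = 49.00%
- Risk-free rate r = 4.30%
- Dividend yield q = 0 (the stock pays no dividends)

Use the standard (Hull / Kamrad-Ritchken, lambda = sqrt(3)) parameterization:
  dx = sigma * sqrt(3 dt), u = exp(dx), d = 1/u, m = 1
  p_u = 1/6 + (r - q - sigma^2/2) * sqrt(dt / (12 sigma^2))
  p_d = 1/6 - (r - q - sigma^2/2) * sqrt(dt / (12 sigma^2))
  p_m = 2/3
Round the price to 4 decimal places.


Answer: Price = V(0,0) = 5.2850

Derivation:
dt = T/N = 0.750000; dx = sigma*sqrt(3*dt) = 0.735000
u = exp(dx) = 2.085482; d = 1/u = 0.479505
p_u = 0.127355, p_m = 0.666667, p_d = 0.205978
Discount per step: exp(-r*dt) = 0.968264
Stock lattice S(k, j) with j the centered position index:
  k=0: S(0,+0) = 24.0800
  k=1: S(1,-1) = 11.5465; S(1,+0) = 24.0800; S(1,+1) = 50.2184
  k=2: S(2,-2) = 5.5366; S(2,-1) = 11.5465; S(2,+0) = 24.0800; S(2,+1) = 50.2184; S(2,+2) = 104.7296
Terminal payoffs V(N, j) = max(K - S_T, 0):
  V(2,-2) = 20.273394; V(2,-1) = 14.263509; V(2,+0) = 1.730000; V(2,+1) = 0.000000; V(2,+2) = 0.000000
Backward induction: V(k, j) = exp(-r*dt) * [p_u * V(k+1, j+1) + p_m * V(k+1, j) + p_d * V(k+1, j-1)]
  V(1,-1) = exp(-r*dt) * [p_u*1.730000 + p_m*14.263509 + p_d*20.273394] = 13.463913
  V(1,+0) = exp(-r*dt) * [p_u*0.000000 + p_m*1.730000 + p_d*14.263509] = 3.961461
  V(1,+1) = exp(-r*dt) * [p_u*0.000000 + p_m*0.000000 + p_d*1.730000] = 0.345033
  V(0,+0) = exp(-r*dt) * [p_u*0.345033 + p_m*3.961461 + p_d*13.463913] = 5.284966


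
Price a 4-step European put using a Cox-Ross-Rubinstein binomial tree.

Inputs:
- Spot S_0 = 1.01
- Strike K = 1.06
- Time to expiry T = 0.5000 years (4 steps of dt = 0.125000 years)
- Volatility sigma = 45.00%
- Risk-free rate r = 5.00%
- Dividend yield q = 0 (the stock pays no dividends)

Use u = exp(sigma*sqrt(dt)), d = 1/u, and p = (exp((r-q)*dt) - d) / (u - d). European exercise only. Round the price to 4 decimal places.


Answer: Price = V(0,0) = 0.1414

Derivation:
dt = T/N = 0.125000
u = exp(sigma*sqrt(dt)) = 1.172454; d = 1/u = 0.852912
p = (exp((r-q)*dt) - d) / (u - d) = 0.479929
Discount per step: exp(-r*dt) = 0.993769
Stock lattice S(k, i) with i counting down-moves:
  k=0: S(0,0) = 1.0100
  k=1: S(1,0) = 1.1842; S(1,1) = 0.8614
  k=2: S(2,0) = 1.3884; S(2,1) = 1.0100; S(2,2) = 0.7347
  k=3: S(3,0) = 1.6278; S(3,1) = 1.1842; S(3,2) = 0.8614; S(3,3) = 0.6267
  k=4: S(4,0) = 1.9086; S(4,1) = 1.3884; S(4,2) = 1.0100; S(4,3) = 0.7347; S(4,4) = 0.5345
Terminal payoffs V(N, i) = max(K - S_T, 0):
  V(4,0) = 0.000000; V(4,1) = 0.000000; V(4,2) = 0.050000; V(4,3) = 0.325267; V(4,4) = 0.525512
Backward induction: V(k, i) = exp(-r*dt) * [p * V(k+1, i) + (1-p) * V(k+1, i+1)].
  V(3,0) = exp(-r*dt) * [p*0.000000 + (1-p)*0.000000] = 0.000000
  V(3,1) = exp(-r*dt) * [p*0.000000 + (1-p)*0.050000] = 0.025842
  V(3,2) = exp(-r*dt) * [p*0.050000 + (1-p)*0.325267] = 0.191955
  V(3,3) = exp(-r*dt) * [p*0.325267 + (1-p)*0.525512] = 0.426733
  V(2,0) = exp(-r*dt) * [p*0.000000 + (1-p)*0.025842] = 0.013356
  V(2,1) = exp(-r*dt) * [p*0.025842 + (1-p)*0.191955] = 0.111533
  V(2,2) = exp(-r*dt) * [p*0.191955 + (1-p)*0.426733] = 0.312099
  V(1,0) = exp(-r*dt) * [p*0.013356 + (1-p)*0.111533] = 0.064013
  V(1,1) = exp(-r*dt) * [p*0.111533 + (1-p)*0.312099] = 0.214497
  V(0,0) = exp(-r*dt) * [p*0.064013 + (1-p)*0.214497] = 0.141389


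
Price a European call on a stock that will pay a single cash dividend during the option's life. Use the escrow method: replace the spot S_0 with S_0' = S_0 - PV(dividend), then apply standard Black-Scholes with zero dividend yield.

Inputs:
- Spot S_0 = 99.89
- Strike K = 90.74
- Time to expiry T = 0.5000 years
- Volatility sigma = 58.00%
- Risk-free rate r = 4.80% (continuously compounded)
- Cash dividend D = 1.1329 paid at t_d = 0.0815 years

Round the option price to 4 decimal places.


PV(D) = D * exp(-r * t_d) = 1.1329 * 0.99609564 = 1.12847675
S_0' = S_0 - PV(D) = 99.8900 - 1.12847675 = 98.76152325
d1 = (ln(S_0'/K) + (r + sigma^2/2)*T) / (sigma*sqrt(T)) = 0.47012802
d2 = d1 - sigma*sqrt(T) = 0.06000609
exp(-rT) = 0.97628571
N(d1) = 0.68086822; N(d2) = 0.52392461
C = S_0' * N(d1) - K * exp(-rT) * N(d2) = 98.76152325 * 0.68086822 - 90.7400 * 0.97628571 * 0.52392461 = 20.8301

Answer: Price = 20.8301


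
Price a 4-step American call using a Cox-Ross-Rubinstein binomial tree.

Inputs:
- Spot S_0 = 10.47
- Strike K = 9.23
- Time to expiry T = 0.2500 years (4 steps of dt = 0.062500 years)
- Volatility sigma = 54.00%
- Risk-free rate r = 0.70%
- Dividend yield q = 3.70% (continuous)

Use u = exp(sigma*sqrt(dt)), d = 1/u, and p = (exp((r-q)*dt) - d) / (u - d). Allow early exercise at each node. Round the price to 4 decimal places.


Answer: Price = V(0,0) = 1.8022

Derivation:
dt = T/N = 0.062500
u = exp(sigma*sqrt(dt)) = 1.144537; d = 1/u = 0.873716
p = (exp((r-q)*dt) - d) / (u - d) = 0.459384
Discount per step: exp(-r*dt) = 0.999563
Stock lattice S(k, i) with i counting down-moves:
  k=0: S(0,0) = 10.4700
  k=1: S(1,0) = 11.9833; S(1,1) = 9.1478
  k=2: S(2,0) = 13.7153; S(2,1) = 10.4700; S(2,2) = 7.9926
  k=3: S(3,0) = 15.6977; S(3,1) = 11.9833; S(3,2) = 9.1478; S(3,3) = 6.9832
  k=4: S(4,0) = 17.9666; S(4,1) = 13.7153; S(4,2) = 10.4700; S(4,3) = 7.9926; S(4,4) = 6.1014
Terminal payoffs V(N, i) = max(S_T - K, 0):
  V(4,0) = 8.736592; V(4,1) = 4.485328; V(4,2) = 1.240000; V(4,3) = 0.000000; V(4,4) = 0.000000
Backward induction: V(k, i) = exp(-r*dt) * [p * V(k+1, i) + (1-p) * V(k+1, i+1)]; then take max(V_cont, immediate exercise) for American.
  V(3,0) = exp(-r*dt) * [p*8.736592 + (1-p)*4.485328] = 6.435475; exercise = 6.467697; V(3,0) = max -> 6.467697
  V(3,1) = exp(-r*dt) * [p*4.485328 + (1-p)*1.240000] = 2.729658; exercise = 2.753300; V(3,1) = max -> 2.753300
  V(3,2) = exp(-r*dt) * [p*1.240000 + (1-p)*0.000000] = 0.569387; exercise = 0.000000; V(3,2) = max -> 0.569387
  V(3,3) = exp(-r*dt) * [p*0.000000 + (1-p)*0.000000] = 0.000000; exercise = 0.000000; V(3,3) = max -> 0.000000
  V(2,0) = exp(-r*dt) * [p*6.467697 + (1-p)*2.753300] = 4.457685; exercise = 4.485328; V(2,0) = max -> 4.485328
  V(2,1) = exp(-r*dt) * [p*2.753300 + (1-p)*0.569387] = 1.571955; exercise = 1.240000; V(2,1) = max -> 1.571955
  V(2,2) = exp(-r*dt) * [p*0.569387 + (1-p)*0.000000] = 0.261453; exercise = 0.000000; V(2,2) = max -> 0.261453
  V(1,0) = exp(-r*dt) * [p*4.485328 + (1-p)*1.571955] = 2.909039; exercise = 2.753300; V(1,0) = max -> 2.909039
  V(1,1) = exp(-r*dt) * [p*1.571955 + (1-p)*0.261453] = 0.863099; exercise = 0.000000; V(1,1) = max -> 0.863099
  V(0,0) = exp(-r*dt) * [p*2.909039 + (1-p)*0.863099] = 1.802183; exercise = 1.240000; V(0,0) = max -> 1.802183


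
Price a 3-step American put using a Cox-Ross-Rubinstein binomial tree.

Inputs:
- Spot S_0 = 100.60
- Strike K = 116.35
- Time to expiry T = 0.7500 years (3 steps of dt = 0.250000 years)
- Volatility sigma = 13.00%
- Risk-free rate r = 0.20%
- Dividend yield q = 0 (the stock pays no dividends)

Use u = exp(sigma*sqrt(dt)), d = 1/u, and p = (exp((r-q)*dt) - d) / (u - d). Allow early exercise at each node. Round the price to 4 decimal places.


Answer: Price = V(0,0) = 16.3338

Derivation:
dt = T/N = 0.250000
u = exp(sigma*sqrt(dt)) = 1.067159; d = 1/u = 0.937067
p = (exp((r-q)*dt) - d) / (u - d) = 0.487600
Discount per step: exp(-r*dt) = 0.999500
Stock lattice S(k, i) with i counting down-moves:
  k=0: S(0,0) = 100.6000
  k=1: S(1,0) = 107.3562; S(1,1) = 94.2690
  k=2: S(2,0) = 114.5661; S(2,1) = 100.6000; S(2,2) = 88.3364
  k=3: S(3,0) = 122.2603; S(3,1) = 107.3562; S(3,2) = 94.2690; S(3,3) = 82.7772
Terminal payoffs V(N, i) = max(K - S_T, 0):
  V(3,0) = 0.000000; V(3,1) = 8.993802; V(3,2) = 22.081013; V(3,3) = 33.572833
Backward induction: V(k, i) = exp(-r*dt) * [p * V(k+1, i) + (1-p) * V(k+1, i+1)]; then take max(V_cont, immediate exercise) for American.
  V(2,0) = exp(-r*dt) * [p*0.000000 + (1-p)*8.993802] = 4.606119; exercise = 1.783865; V(2,0) = max -> 4.606119
  V(2,1) = exp(-r*dt) * [p*8.993802 + (1-p)*22.081013] = 15.691840; exercise = 15.750000; V(2,1) = max -> 15.750000
  V(2,2) = exp(-r*dt) * [p*22.081013 + (1-p)*33.572833] = 27.955439; exercise = 28.013600; V(2,2) = max -> 28.013600
  V(1,0) = exp(-r*dt) * [p*4.606119 + (1-p)*15.750000] = 10.311086; exercise = 8.993802; V(1,0) = max -> 10.311086
  V(1,1) = exp(-r*dt) * [p*15.750000 + (1-p)*28.013600] = 22.022853; exercise = 22.081013; V(1,1) = max -> 22.081013
  V(0,0) = exp(-r*dt) * [p*10.311086 + (1-p)*22.081013] = 16.333826; exercise = 15.750000; V(0,0) = max -> 16.333826


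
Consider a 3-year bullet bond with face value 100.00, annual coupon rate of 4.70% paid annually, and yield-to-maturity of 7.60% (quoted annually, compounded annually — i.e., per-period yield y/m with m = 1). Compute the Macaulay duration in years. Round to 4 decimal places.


Coupon per period c = face * coupon_rate / m = 4.700000
Periods per year m = 1; per-period yield y/m = 0.076000
Number of cashflows N = 3
Cashflows (t years, CF_t, discount factor 1/(1+y/m)^(m*t), PV):
  t = 1.0000: CF_t = 4.700000, DF = 0.929368, PV = 4.368030
  t = 2.0000: CF_t = 4.700000, DF = 0.863725, PV = 4.059507
  t = 3.0000: CF_t = 104.700000, DF = 0.802718, PV = 84.044610
Price P = sum_t PV_t = 92.472147
Macaulay numerator sum_t t * PV_t:
  t * PV_t at t = 1.0000: 4.368030
  t * PV_t at t = 2.0000: 8.119014
  t * PV_t at t = 3.0000: 252.133831
Macaulay duration D = (sum_t t * PV_t) / P = 264.620875 / 92.472147 = 2.861628

Answer: Macaulay duration = 2.8616 years


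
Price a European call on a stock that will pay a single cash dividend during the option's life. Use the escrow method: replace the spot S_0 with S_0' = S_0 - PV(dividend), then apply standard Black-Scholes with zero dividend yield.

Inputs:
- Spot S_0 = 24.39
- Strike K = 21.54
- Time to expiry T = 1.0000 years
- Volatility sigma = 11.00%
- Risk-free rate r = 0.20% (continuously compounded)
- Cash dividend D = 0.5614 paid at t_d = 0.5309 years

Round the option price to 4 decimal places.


PV(D) = D * exp(-r * t_d) = 0.5614 * 0.99893876 = 0.56080422
S_0' = S_0 - PV(D) = 24.3900 - 0.56080422 = 23.82919578
d1 = (ln(S_0'/K) + (r + sigma^2/2)*T) / (sigma*sqrt(T)) = 0.99136246
d2 = d1 - sigma*sqrt(T) = 0.88136246
exp(-rT) = 0.99800200
N(d1) = 0.83924569; N(d2) = 0.81093917
C = S_0' * N(d1) - K * exp(-rT) * N(d2) = 23.82919578 * 0.83924569 - 21.5400 * 0.99800200 * 0.81093917 = 2.5658

Answer: Price = 2.5658


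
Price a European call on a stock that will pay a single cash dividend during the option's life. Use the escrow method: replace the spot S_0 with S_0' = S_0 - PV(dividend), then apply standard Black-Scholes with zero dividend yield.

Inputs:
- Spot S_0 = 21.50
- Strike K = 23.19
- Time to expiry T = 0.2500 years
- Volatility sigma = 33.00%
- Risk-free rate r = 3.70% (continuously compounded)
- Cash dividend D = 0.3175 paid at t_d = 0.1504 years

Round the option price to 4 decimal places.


PV(D) = D * exp(-r * t_d) = 0.3175 * 0.99445065 = 0.31573808
S_0' = S_0 - PV(D) = 21.5000 - 0.31573808 = 21.18426192
d1 = (ln(S_0'/K) + (r + sigma^2/2)*T) / (sigma*sqrt(T)) = -0.40969762
d2 = d1 - sigma*sqrt(T) = -0.57469762
exp(-rT) = 0.99079265
N(d1) = 0.34101389; N(d2) = 0.28274791
C = S_0' * N(d1) - K * exp(-rT) * N(d2) = 21.18426192 * 0.34101389 - 23.1900 * 0.99079265 * 0.28274791 = 0.7276

Answer: Price = 0.7276


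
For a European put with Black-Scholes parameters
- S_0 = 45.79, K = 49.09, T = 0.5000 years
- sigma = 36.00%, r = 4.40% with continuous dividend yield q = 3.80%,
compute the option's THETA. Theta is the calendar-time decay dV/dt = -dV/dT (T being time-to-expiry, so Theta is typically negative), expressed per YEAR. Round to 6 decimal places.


Answer: Theta = -4.090318

Derivation:
d1 = -0.1343095174; d2 = -0.3888679587
phi(d1) = 0.3953601899; exp(-qT) = 0.9811793622; exp(-rT) = 0.9782402351
Theta = -S*exp(-qT)*phi(d1)*sigma/(2*sqrt(T)) + r*K*exp(-rT)*N(-d2) - q*S*exp(-qT)*N(-d1)
N(-d1) = 0.5534210862; N(-d2) = 0.6513130872; sqrt(T) = 0.7071067812
Term 1 = -45.7900 * 0.9811793622 * 0.3953601899 * 0.3600 / (2 * 0.7071067812) = -4.5216765010
Term 2 = 0.0440 * 49.0900 * 0.9782402351 * 0.6513130872 = 1.3761983563
Term 3 = -0.0380 * 45.7900 * 0.9811793622 * 0.5534210862 = -0.9448401663
Theta = -4.5216765010 + (1.3761983563) + (-0.9448401663) = -4.090318


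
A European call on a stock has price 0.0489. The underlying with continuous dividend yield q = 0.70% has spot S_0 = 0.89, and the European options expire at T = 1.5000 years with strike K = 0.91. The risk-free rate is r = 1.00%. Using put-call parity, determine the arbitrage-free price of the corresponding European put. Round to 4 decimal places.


Put-call parity: C - P = S_0 * exp(-qT) - K * exp(-rT).
S_0 * exp(-qT) = 0.8900 * 0.98955493 = 0.88070389
K * exp(-rT) = 0.9100 * 0.98511194 = 0.89645187
P = C - S*exp(-qT) + K*exp(-rT)
P = 0.0489 - 0.88070389 + 0.89645187 = 0.0646

Answer: Put price = 0.0646


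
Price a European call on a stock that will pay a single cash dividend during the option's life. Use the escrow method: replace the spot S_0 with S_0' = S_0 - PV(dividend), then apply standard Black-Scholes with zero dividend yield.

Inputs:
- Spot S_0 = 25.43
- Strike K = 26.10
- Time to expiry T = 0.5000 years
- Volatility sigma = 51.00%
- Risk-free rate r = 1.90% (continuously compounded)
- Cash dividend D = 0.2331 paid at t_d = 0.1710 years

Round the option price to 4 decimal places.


Answer: Price = 3.3339

Derivation:
PV(D) = D * exp(-r * t_d) = 0.2331 * 0.99675627 = 0.23234389
S_0' = S_0 - PV(D) = 25.4300 - 0.23234389 = 25.19765611
d1 = (ln(S_0'/K) + (r + sigma^2/2)*T) / (sigma*sqrt(T)) = 0.10909039
d2 = d1 - sigma*sqrt(T) = -0.25153406
exp(-rT) = 0.99054498
N(d1) = 0.54343460; N(d2) = 0.40070061
C = S_0' * N(d1) - K * exp(-rT) * N(d2) = 25.19765611 * 0.54343460 - 26.1000 * 0.99054498 * 0.40070061 = 3.3339


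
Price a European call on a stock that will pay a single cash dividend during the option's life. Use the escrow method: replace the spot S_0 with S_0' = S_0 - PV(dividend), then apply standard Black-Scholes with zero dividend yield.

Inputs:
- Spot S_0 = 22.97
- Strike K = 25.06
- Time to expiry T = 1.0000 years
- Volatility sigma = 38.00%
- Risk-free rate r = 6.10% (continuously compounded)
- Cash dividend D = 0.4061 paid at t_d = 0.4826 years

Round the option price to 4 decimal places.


PV(D) = D * exp(-r * t_d) = 0.4061 * 0.97099049 = 0.39431924
S_0' = S_0 - PV(D) = 22.9700 - 0.39431924 = 22.57568076
d1 = (ln(S_0'/K) + (r + sigma^2/2)*T) / (sigma*sqrt(T)) = 0.07579028
d2 = d1 - sigma*sqrt(T) = -0.30420972
exp(-rT) = 0.94082324
N(d1) = 0.53020702; N(d2) = 0.38048406
C = S_0' * N(d1) - K * exp(-rT) * N(d2) = 22.57568076 * 0.53020702 - 25.0600 * 0.94082324 * 0.38048406 = 2.9991

Answer: Price = 2.9991


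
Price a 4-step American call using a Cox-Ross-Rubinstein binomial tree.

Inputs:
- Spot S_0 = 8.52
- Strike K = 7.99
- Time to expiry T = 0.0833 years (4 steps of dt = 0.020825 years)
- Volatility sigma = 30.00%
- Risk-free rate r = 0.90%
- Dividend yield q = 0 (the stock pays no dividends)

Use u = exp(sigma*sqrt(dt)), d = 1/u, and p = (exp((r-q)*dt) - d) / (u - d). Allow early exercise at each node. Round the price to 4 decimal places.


dt = T/N = 0.020825
u = exp(sigma*sqrt(dt)) = 1.044243; d = 1/u = 0.957631
p = (exp((r-q)*dt) - d) / (u - d) = 0.491343
Discount per step: exp(-r*dt) = 0.999813
Stock lattice S(k, i) with i counting down-moves:
  k=0: S(0,0) = 8.5200
  k=1: S(1,0) = 8.8970; S(1,1) = 8.1590
  k=2: S(2,0) = 9.2906; S(2,1) = 8.5200; S(2,2) = 7.8133
  k=3: S(3,0) = 9.7016; S(3,1) = 8.8970; S(3,2) = 8.1590; S(3,3) = 7.4823
  k=4: S(4,0) = 10.1309; S(4,1) = 9.2906; S(4,2) = 8.5200; S(4,3) = 7.8133; S(4,4) = 7.1653
Terminal payoffs V(N, i) = max(S_T - K, 0):
  V(4,0) = 2.140866; V(4,1) = 1.300585; V(4,2) = 0.530000; V(4,3) = 0.000000; V(4,4) = 0.000000
Backward induction: V(k, i) = exp(-r*dt) * [p * V(k+1, i) + (1-p) * V(k+1, i+1)]; then take max(V_cont, immediate exercise) for American.
  V(3,0) = exp(-r*dt) * [p*2.140866 + (1-p)*1.300585] = 1.713130; exercise = 1.711632; V(3,0) = max -> 1.713130
  V(3,1) = exp(-r*dt) * [p*1.300585 + (1-p)*0.530000] = 0.908451; exercise = 0.906954; V(3,1) = max -> 0.908451
  V(3,2) = exp(-r*dt) * [p*0.530000 + (1-p)*0.000000] = 0.260363; exercise = 0.169017; V(3,2) = max -> 0.260363
  V(3,3) = exp(-r*dt) * [p*0.000000 + (1-p)*0.000000] = 0.000000; exercise = 0.000000; V(3,3) = max -> 0.000000
  V(2,0) = exp(-r*dt) * [p*1.713130 + (1-p)*0.908451] = 1.303580; exercise = 1.300585; V(2,0) = max -> 1.303580
  V(2,1) = exp(-r*dt) * [p*0.908451 + (1-p)*0.260363] = 0.578688; exercise = 0.530000; V(2,1) = max -> 0.578688
  V(2,2) = exp(-r*dt) * [p*0.260363 + (1-p)*0.000000] = 0.127903; exercise = 0.000000; V(2,2) = max -> 0.127903
  V(1,0) = exp(-r*dt) * [p*1.303580 + (1-p)*0.578688] = 0.934683; exercise = 0.906954; V(1,0) = max -> 0.934683
  V(1,1) = exp(-r*dt) * [p*0.578688 + (1-p)*0.127903] = 0.349328; exercise = 0.169017; V(1,1) = max -> 0.349328
  V(0,0) = exp(-r*dt) * [p*0.934683 + (1-p)*0.349328] = 0.636818; exercise = 0.530000; V(0,0) = max -> 0.636818

Answer: Price = V(0,0) = 0.6368


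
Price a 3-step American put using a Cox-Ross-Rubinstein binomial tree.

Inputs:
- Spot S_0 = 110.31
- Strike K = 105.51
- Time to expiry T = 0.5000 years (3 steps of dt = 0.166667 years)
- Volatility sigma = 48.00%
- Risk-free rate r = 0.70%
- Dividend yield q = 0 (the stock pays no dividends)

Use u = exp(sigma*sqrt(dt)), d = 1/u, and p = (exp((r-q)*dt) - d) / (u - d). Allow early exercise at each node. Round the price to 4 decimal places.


dt = T/N = 0.166667
u = exp(sigma*sqrt(dt)) = 1.216477; d = 1/u = 0.822046
p = (exp((r-q)*dt) - d) / (u - d) = 0.454126
Discount per step: exp(-r*dt) = 0.998834
Stock lattice S(k, i) with i counting down-moves:
  k=0: S(0,0) = 110.3100
  k=1: S(1,0) = 134.1896; S(1,1) = 90.6799
  k=2: S(2,0) = 163.2386; S(2,1) = 110.3100; S(2,2) = 74.5430
  k=3: S(3,0) = 198.5760; S(3,1) = 134.1896; S(3,2) = 90.6799; S(3,3) = 61.2778
Terminal payoffs V(N, i) = max(K - S_T, 0):
  V(3,0) = 0.000000; V(3,1) = 0.000000; V(3,2) = 14.830129; V(3,3) = 44.232235
Backward induction: V(k, i) = exp(-r*dt) * [p * V(k+1, i) + (1-p) * V(k+1, i+1)]; then take max(V_cont, immediate exercise) for American.
  V(2,0) = exp(-r*dt) * [p*0.000000 + (1-p)*0.000000] = 0.000000; exercise = 0.000000; V(2,0) = max -> 0.000000
  V(2,1) = exp(-r*dt) * [p*0.000000 + (1-p)*14.830129] = 8.085944; exercise = 0.000000; V(2,1) = max -> 8.085944
  V(2,2) = exp(-r*dt) * [p*14.830129 + (1-p)*44.232235] = 30.843970; exercise = 30.966994; V(2,2) = max -> 30.966994
  V(1,0) = exp(-r*dt) * [p*0.000000 + (1-p)*8.085944] = 4.408760; exercise = 0.000000; V(1,0) = max -> 4.408760
  V(1,1) = exp(-r*dt) * [p*8.085944 + (1-p)*30.966994] = 20.552124; exercise = 14.830129; V(1,1) = max -> 20.552124
  V(0,0) = exp(-r*dt) * [p*4.408760 + (1-p)*20.552124] = 13.205588; exercise = 0.000000; V(0,0) = max -> 13.205588

Answer: Price = V(0,0) = 13.2056


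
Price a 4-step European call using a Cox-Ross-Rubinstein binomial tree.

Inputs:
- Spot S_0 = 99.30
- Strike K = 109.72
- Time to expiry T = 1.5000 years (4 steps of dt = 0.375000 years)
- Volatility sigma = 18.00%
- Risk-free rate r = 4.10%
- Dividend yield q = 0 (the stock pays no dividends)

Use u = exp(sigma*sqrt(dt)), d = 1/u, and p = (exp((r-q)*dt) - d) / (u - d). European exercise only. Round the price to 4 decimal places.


dt = T/N = 0.375000
u = exp(sigma*sqrt(dt)) = 1.116532; d = 1/u = 0.895631
p = (exp((r-q)*dt) - d) / (u - d) = 0.542610
Discount per step: exp(-r*dt) = 0.984743
Stock lattice S(k, i) with i counting down-moves:
  k=0: S(0,0) = 99.3000
  k=1: S(1,0) = 110.8716; S(1,1) = 88.9361
  k=2: S(2,0) = 123.7916; S(2,1) = 99.3000; S(2,2) = 79.6539
  k=3: S(3,0) = 138.2172; S(3,1) = 110.8716; S(3,2) = 88.9361; S(3,3) = 71.3405
  k=4: S(4,0) = 154.3239; S(4,1) = 123.7916; S(4,2) = 99.3000; S(4,3) = 79.6539; S(4,4) = 63.8948
Terminal payoffs V(N, i) = max(S_T - K, 0):
  V(4,0) = 44.603913; V(4,1) = 14.071617; V(4,2) = 0.000000; V(4,3) = 0.000000; V(4,4) = 0.000000
Backward induction: V(k, i) = exp(-r*dt) * [p * V(k+1, i) + (1-p) * V(k+1, i+1)].
  V(3,0) = exp(-r*dt) * [p*44.603913 + (1-p)*14.071617] = 30.171288
  V(3,1) = exp(-r*dt) * [p*14.071617 + (1-p)*0.000000] = 7.518908
  V(3,2) = exp(-r*dt) * [p*0.000000 + (1-p)*0.000000] = 0.000000
  V(3,3) = exp(-r*dt) * [p*0.000000 + (1-p)*0.000000] = 0.000000
  V(2,0) = exp(-r*dt) * [p*30.171288 + (1-p)*7.518908] = 19.508069
  V(2,1) = exp(-r*dt) * [p*7.518908 + (1-p)*0.000000] = 4.017589
  V(2,2) = exp(-r*dt) * [p*0.000000 + (1-p)*0.000000] = 0.000000
  V(1,0) = exp(-r*dt) * [p*19.508069 + (1-p)*4.017589] = 12.233342
  V(1,1) = exp(-r*dt) * [p*4.017589 + (1-p)*0.000000] = 2.146724
  V(0,0) = exp(-r*dt) * [p*12.233342 + (1-p)*2.146724] = 7.503568

Answer: Price = V(0,0) = 7.5036


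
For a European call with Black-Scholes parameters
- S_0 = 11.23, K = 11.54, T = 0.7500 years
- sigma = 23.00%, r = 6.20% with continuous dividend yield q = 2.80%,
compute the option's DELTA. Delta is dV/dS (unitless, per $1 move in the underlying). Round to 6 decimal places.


d1 = 0.0909050935; d2 = -0.1082807494
phi(d1) = 0.3972973043; exp(-qT) = 0.9792189646; exp(-rT) = 0.9545645606
N(d1) = 0.5362159985
Delta = exp(-qT) * N(d1) = 0.9792189646 * 0.5362159985 = 0.525073

Answer: Delta = 0.525073


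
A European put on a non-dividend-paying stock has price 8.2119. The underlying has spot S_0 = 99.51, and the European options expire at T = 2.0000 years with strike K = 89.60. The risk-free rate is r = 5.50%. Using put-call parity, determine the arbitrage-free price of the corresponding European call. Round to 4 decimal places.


Answer: Call price = 27.4552

Derivation:
Put-call parity: C - P = S_0 * exp(-qT) - K * exp(-rT).
S_0 * exp(-qT) = 99.5100 * 1.00000000 = 99.51000000
K * exp(-rT) = 89.6000 * 0.89583414 = 80.26673852
C = P + S*exp(-qT) - K*exp(-rT)
C = 8.2119 + 99.51000000 - 80.26673852 = 27.4552


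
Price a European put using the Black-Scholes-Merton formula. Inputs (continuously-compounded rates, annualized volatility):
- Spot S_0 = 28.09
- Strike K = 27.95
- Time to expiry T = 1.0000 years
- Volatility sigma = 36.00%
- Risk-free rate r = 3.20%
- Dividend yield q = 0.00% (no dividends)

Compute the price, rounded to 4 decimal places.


Answer: Price = 3.4502

Derivation:
d1 = (ln(S/K) + (r - q + 0.5*sigma^2) * T) / (sigma * sqrt(T)) = 0.28276789
d2 = d1 - sigma * sqrt(T) = -0.07723211
exp(-rT) = 0.96850658; exp(-qT) = 1.00000000
P = K * exp(-rT) * N(-d2) - S_0 * exp(-qT) * N(-d1)
N(-d1) = 0.38867738; N(-d2) = 0.53078055
P = 27.9500 * 0.96850658 * 0.53078055 - 28.0900 * 1.00000000 * 0.38867738 = 3.4502


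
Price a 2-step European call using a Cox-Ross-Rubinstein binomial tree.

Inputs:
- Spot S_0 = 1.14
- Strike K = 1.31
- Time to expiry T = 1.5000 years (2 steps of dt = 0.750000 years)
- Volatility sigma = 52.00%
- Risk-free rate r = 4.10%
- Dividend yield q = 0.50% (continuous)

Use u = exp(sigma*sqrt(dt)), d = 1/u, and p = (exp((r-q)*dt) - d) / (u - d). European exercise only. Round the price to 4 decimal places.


dt = T/N = 0.750000
u = exp(sigma*sqrt(dt)) = 1.568835; d = 1/u = 0.637416
p = (exp((r-q)*dt) - d) / (u - d) = 0.418664
Discount per step: exp(-r*dt) = 0.969718
Stock lattice S(k, i) with i counting down-moves:
  k=0: S(0,0) = 1.1400
  k=1: S(1,0) = 1.7885; S(1,1) = 0.7267
  k=2: S(2,0) = 2.8058; S(2,1) = 1.1400; S(2,2) = 0.4632
Terminal payoffs V(N, i) = max(S_T - K, 0):
  V(2,0) = 1.495817; V(2,1) = 0.000000; V(2,2) = 0.000000
Backward induction: V(k, i) = exp(-r*dt) * [p * V(k+1, i) + (1-p) * V(k+1, i+1)].
  V(1,0) = exp(-r*dt) * [p*1.495817 + (1-p)*0.000000] = 0.607281
  V(1,1) = exp(-r*dt) * [p*0.000000 + (1-p)*0.000000] = 0.000000
  V(0,0) = exp(-r*dt) * [p*0.607281 + (1-p)*0.000000] = 0.246548

Answer: Price = V(0,0) = 0.2465


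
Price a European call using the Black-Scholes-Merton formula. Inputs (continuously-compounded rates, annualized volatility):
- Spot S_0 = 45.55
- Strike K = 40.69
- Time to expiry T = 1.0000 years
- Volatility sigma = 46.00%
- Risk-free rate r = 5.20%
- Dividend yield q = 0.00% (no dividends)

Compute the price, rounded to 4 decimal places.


d1 = (ln(S/K) + (r - q + 0.5*sigma^2) * T) / (sigma * sqrt(T)) = 0.58832231
d2 = d1 - sigma * sqrt(T) = 0.12832231
exp(-rT) = 0.94932887; exp(-qT) = 1.00000000
C = S_0 * exp(-qT) * N(d1) - K * exp(-rT) * N(d2)
N(d1) = 0.72184201; N(d2) = 0.55105304
C = 45.5500 * 1.00000000 * 0.72184201 - 40.6900 * 0.94932887 * 0.55105304 = 11.5937

Answer: Price = 11.5937


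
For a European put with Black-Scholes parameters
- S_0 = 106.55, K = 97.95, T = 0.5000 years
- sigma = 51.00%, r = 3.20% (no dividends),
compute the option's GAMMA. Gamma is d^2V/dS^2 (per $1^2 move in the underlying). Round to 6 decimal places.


Answer: Gamma = 0.009349

Derivation:
d1 = 0.4580449559; d2 = 0.0974204975
phi(d1) = 0.3592125070; exp(-qT) = 1.0000000000; exp(-rT) = 0.9841273201
Gamma = exp(-qT) * phi(d1) / (S * sigma * sqrt(T)) = 1.0000000000 * 0.3592125070 / (106.5500 * 0.5100 * 0.7071067812) = 0.009349


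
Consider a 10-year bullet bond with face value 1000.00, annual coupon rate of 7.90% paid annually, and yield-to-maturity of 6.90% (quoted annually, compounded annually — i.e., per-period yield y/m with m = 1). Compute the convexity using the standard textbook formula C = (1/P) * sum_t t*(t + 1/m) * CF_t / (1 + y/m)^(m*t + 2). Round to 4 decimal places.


Coupon per period c = face * coupon_rate / m = 79.000000
Periods per year m = 1; per-period yield y/m = 0.069000
Number of cashflows N = 10
Cashflows (t years, CF_t, discount factor 1/(1+y/m)^(m*t), PV):
  t = 1.0000: CF_t = 79.000000, DF = 0.935454, PV = 73.900842
  t = 2.0000: CF_t = 79.000000, DF = 0.875074, PV = 69.130816
  t = 3.0000: CF_t = 79.000000, DF = 0.818591, PV = 64.668677
  t = 4.0000: CF_t = 79.000000, DF = 0.765754, PV = 60.494553
  t = 5.0000: CF_t = 79.000000, DF = 0.716327, PV = 56.589853
  t = 6.0000: CF_t = 79.000000, DF = 0.670091, PV = 52.937187
  t = 7.0000: CF_t = 79.000000, DF = 0.626839, PV = 49.520287
  t = 8.0000: CF_t = 79.000000, DF = 0.586379, PV = 46.323936
  t = 9.0000: CF_t = 79.000000, DF = 0.548530, PV = 43.333897
  t = 10.0000: CF_t = 1079.000000, DF = 0.513125, PV = 553.661586
Price P = sum_t PV_t = 1070.561633
Convexity numerator sum_t t*(t + 1/m) * CF_t / (1+y/m)^(m*t + 2):
  t = 1.0000: term = 129.337354
  t = 2.0000: term = 362.967317
  t = 3.0000: term = 679.078235
  t = 4.0000: term = 1058.743740
  t = 5.0000: term = 1485.608616
  t = 6.0000: term = 1945.605297
  t = 7.0000: term = 2426.698219
  t = 8.0000: term = 2918.653477
  t = 9.0000: term = 3412.831475
  t = 10.0000: term = 53294.411062
Convexity = (1/P) * sum = 67713.934793 / 1070.561633 = 63.250851

Answer: Convexity = 63.2509


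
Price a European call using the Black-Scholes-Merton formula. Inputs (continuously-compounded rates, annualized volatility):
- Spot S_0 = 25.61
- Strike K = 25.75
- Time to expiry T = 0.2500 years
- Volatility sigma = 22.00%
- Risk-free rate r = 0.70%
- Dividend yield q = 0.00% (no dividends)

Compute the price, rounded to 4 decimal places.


Answer: Price = 1.0785

Derivation:
d1 = (ln(S/K) + (r - q + 0.5*sigma^2) * T) / (sigma * sqrt(T)) = 0.02134794
d2 = d1 - sigma * sqrt(T) = -0.08865206
exp(-rT) = 0.99825153; exp(-qT) = 1.00000000
C = S_0 * exp(-qT) * N(d1) - K * exp(-rT) * N(d2)
N(d1) = 0.50851595; N(d2) = 0.46467922
C = 25.6100 * 1.00000000 * 0.50851595 - 25.7500 * 0.99825153 * 0.46467922 = 1.0785


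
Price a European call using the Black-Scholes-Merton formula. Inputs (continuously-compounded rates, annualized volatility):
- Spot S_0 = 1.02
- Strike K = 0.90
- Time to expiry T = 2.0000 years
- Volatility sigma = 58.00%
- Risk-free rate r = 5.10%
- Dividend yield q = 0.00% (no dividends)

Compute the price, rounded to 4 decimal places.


d1 = (ln(S/K) + (r - q + 0.5*sigma^2) * T) / (sigma * sqrt(T)) = 0.68706779
d2 = d1 - sigma * sqrt(T) = -0.13317607
exp(-rT) = 0.90302955; exp(-qT) = 1.00000000
C = S_0 * exp(-qT) * N(d1) - K * exp(-rT) * N(d2)
N(d1) = 0.75398000; N(d2) = 0.44702707
C = 1.0200 * 1.00000000 * 0.75398000 - 0.9000 * 0.90302955 * 0.44702707 = 0.4057

Answer: Price = 0.4057


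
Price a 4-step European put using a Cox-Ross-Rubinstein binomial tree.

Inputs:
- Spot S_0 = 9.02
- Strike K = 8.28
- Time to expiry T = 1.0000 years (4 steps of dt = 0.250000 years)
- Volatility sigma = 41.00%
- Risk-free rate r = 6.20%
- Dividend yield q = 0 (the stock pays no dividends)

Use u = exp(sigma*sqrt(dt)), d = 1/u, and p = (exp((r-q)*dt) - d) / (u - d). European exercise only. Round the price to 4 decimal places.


dt = T/N = 0.250000
u = exp(sigma*sqrt(dt)) = 1.227525; d = 1/u = 0.814647
p = (exp((r-q)*dt) - d) / (u - d) = 0.486763
Discount per step: exp(-r*dt) = 0.984620
Stock lattice S(k, i) with i counting down-moves:
  k=0: S(0,0) = 9.0200
  k=1: S(1,0) = 11.0723; S(1,1) = 7.3481
  k=2: S(2,0) = 13.5915; S(2,1) = 9.0200; S(2,2) = 5.9861
  k=3: S(3,0) = 16.6839; S(3,1) = 11.0723; S(3,2) = 7.3481; S(3,3) = 4.8766
  k=4: S(4,0) = 20.4799; S(4,1) = 13.5915; S(4,2) = 9.0200; S(4,3) = 5.9861; S(4,4) = 3.9727
Terminal payoffs V(N, i) = max(K - S_T, 0):
  V(4,0) = 0.000000; V(4,1) = 0.000000; V(4,2) = 0.000000; V(4,3) = 2.293875; V(4,4) = 4.307306
Backward induction: V(k, i) = exp(-r*dt) * [p * V(k+1, i) + (1-p) * V(k+1, i+1)].
  V(3,0) = exp(-r*dt) * [p*0.000000 + (1-p)*0.000000] = 0.000000
  V(3,1) = exp(-r*dt) * [p*0.000000 + (1-p)*0.000000] = 0.000000
  V(3,2) = exp(-r*dt) * [p*0.000000 + (1-p)*2.293875] = 1.159195
  V(3,3) = exp(-r*dt) * [p*2.293875 + (1-p)*4.307306] = 3.276069
  V(2,0) = exp(-r*dt) * [p*0.000000 + (1-p)*0.000000] = 0.000000
  V(2,1) = exp(-r*dt) * [p*0.000000 + (1-p)*1.159195] = 0.585792
  V(2,2) = exp(-r*dt) * [p*1.159195 + (1-p)*3.276069] = 2.211114
  V(1,0) = exp(-r*dt) * [p*0.000000 + (1-p)*0.585792] = 0.296026
  V(1,1) = exp(-r*dt) * [p*0.585792 + (1-p)*2.211114] = 1.398128
  V(0,0) = exp(-r*dt) * [p*0.296026 + (1-p)*1.398128] = 0.848413

Answer: Price = V(0,0) = 0.8484


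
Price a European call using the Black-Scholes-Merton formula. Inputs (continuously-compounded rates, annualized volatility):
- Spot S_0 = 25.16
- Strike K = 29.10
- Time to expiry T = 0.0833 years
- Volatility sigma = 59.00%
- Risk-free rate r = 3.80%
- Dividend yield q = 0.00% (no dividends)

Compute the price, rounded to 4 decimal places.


d1 = (ln(S/K) + (r - q + 0.5*sigma^2) * T) / (sigma * sqrt(T)) = -0.75062120
d2 = d1 - sigma * sqrt(T) = -0.92090546
exp(-rT) = 0.99683960; exp(-qT) = 1.00000000
C = S_0 * exp(-qT) * N(d1) - K * exp(-rT) * N(d2)
N(d1) = 0.22644033; N(d2) = 0.17854989
C = 25.1600 * 1.00000000 * 0.22644033 - 29.1000 * 0.99683960 * 0.17854989 = 0.5179

Answer: Price = 0.5179


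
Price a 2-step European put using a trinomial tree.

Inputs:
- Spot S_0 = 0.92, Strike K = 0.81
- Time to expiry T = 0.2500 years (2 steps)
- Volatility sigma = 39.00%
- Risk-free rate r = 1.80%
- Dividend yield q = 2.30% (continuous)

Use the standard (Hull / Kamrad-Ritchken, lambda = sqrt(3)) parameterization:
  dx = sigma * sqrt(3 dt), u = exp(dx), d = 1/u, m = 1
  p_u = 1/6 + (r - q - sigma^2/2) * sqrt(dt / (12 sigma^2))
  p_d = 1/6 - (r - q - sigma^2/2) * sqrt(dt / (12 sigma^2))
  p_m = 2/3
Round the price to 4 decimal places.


dt = T/N = 0.125000; dx = sigma*sqrt(3*dt) = 0.238825
u = exp(dx) = 1.269757; d = 1/u = 0.787552
p_u = 0.145456, p_m = 0.666667, p_d = 0.187877
Discount per step: exp(-r*dt) = 0.997753
Stock lattice S(k, j) with j the centered position index:
  k=0: S(0,+0) = 0.9200
  k=1: S(1,-1) = 0.7245; S(1,+0) = 0.9200; S(1,+1) = 1.1682
  k=2: S(2,-2) = 0.5706; S(2,-1) = 0.7245; S(2,+0) = 0.9200; S(2,+1) = 1.1682; S(2,+2) = 1.4833
Terminal payoffs V(N, j) = max(K - S_T, 0):
  V(2,-2) = 0.239380; V(2,-1) = 0.085452; V(2,+0) = 0.000000; V(2,+1) = 0.000000; V(2,+2) = 0.000000
Backward induction: V(k, j) = exp(-r*dt) * [p_u * V(k+1, j+1) + p_m * V(k+1, j) + p_d * V(k+1, j-1)]
  V(1,-1) = exp(-r*dt) * [p_u*0.000000 + p_m*0.085452 + p_d*0.239380] = 0.101713
  V(1,+0) = exp(-r*dt) * [p_u*0.000000 + p_m*0.000000 + p_d*0.085452] = 0.016018
  V(1,+1) = exp(-r*dt) * [p_u*0.000000 + p_m*0.000000 + p_d*0.000000] = 0.000000
  V(0,+0) = exp(-r*dt) * [p_u*0.000000 + p_m*0.016018 + p_d*0.101713] = 0.029721

Answer: Price = V(0,0) = 0.0297


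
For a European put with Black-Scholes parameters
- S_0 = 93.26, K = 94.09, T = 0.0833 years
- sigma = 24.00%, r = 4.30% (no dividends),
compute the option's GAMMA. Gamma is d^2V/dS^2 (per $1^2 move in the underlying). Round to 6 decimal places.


Answer: Gamma = 0.061703

Derivation:
d1 = -0.0415708896; d2 = -0.1108390642
phi(d1) = 0.3985977155; exp(-qT) = 1.0000000000; exp(-rT) = 0.9964245074
Gamma = exp(-qT) * phi(d1) / (S * sigma * sqrt(T)) = 1.0000000000 * 0.3985977155 / (93.2600 * 0.2400 * 0.2886173938) = 0.061703


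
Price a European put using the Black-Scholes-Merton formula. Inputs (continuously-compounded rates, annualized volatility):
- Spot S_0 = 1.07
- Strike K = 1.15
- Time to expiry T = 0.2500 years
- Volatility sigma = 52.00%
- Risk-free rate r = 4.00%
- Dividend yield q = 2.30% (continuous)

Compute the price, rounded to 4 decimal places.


d1 = (ln(S/K) + (r - q + 0.5*sigma^2) * T) / (sigma * sqrt(T)) = -0.13097421
d2 = d1 - sigma * sqrt(T) = -0.39097421
exp(-rT) = 0.99004983; exp(-qT) = 0.99426650
P = K * exp(-rT) * N(-d2) - S_0 * exp(-qT) * N(-d1)
N(-d1) = 0.55210214; N(-d2) = 0.65209185
P = 1.1500 * 0.99004983 * 0.65209185 - 1.0700 * 0.99426650 * 0.55210214 = 0.1551

Answer: Price = 0.1551


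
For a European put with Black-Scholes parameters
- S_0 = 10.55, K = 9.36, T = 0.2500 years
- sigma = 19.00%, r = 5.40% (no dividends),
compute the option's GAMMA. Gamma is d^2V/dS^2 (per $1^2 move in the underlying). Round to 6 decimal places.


d1 = 1.4494007309; d2 = 1.3544007309
phi(d1) = 0.1395517509; exp(-qT) = 1.0000000000; exp(-rT) = 0.9865907163
Gamma = exp(-qT) * phi(d1) / (S * sigma * sqrt(T)) = 1.0000000000 * 0.1395517509 / (10.5500 * 0.1900 * 0.5000000000) = 0.139238

Answer: Gamma = 0.139238


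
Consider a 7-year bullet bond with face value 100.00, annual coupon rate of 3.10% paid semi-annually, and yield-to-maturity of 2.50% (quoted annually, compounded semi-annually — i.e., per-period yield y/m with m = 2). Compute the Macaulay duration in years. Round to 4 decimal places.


Answer: Macaulay duration = 6.3612 years

Derivation:
Coupon per period c = face * coupon_rate / m = 1.550000
Periods per year m = 2; per-period yield y/m = 0.012500
Number of cashflows N = 14
Cashflows (t years, CF_t, discount factor 1/(1+y/m)^(m*t), PV):
  t = 0.5000: CF_t = 1.550000, DF = 0.987654, PV = 1.530864
  t = 1.0000: CF_t = 1.550000, DF = 0.975461, PV = 1.511965
  t = 1.5000: CF_t = 1.550000, DF = 0.963418, PV = 1.493298
  t = 2.0000: CF_t = 1.550000, DF = 0.951524, PV = 1.474863
  t = 2.5000: CF_t = 1.550000, DF = 0.939777, PV = 1.456654
  t = 3.0000: CF_t = 1.550000, DF = 0.928175, PV = 1.438671
  t = 3.5000: CF_t = 1.550000, DF = 0.916716, PV = 1.420910
  t = 4.0000: CF_t = 1.550000, DF = 0.905398, PV = 1.403368
  t = 4.5000: CF_t = 1.550000, DF = 0.894221, PV = 1.386042
  t = 5.0000: CF_t = 1.550000, DF = 0.883181, PV = 1.368930
  t = 5.5000: CF_t = 1.550000, DF = 0.872277, PV = 1.352030
  t = 6.0000: CF_t = 1.550000, DF = 0.861509, PV = 1.335338
  t = 6.5000: CF_t = 1.550000, DF = 0.850873, PV = 1.318853
  t = 7.0000: CF_t = 101.550000, DF = 0.840368, PV = 85.339380
Price P = sum_t PV_t = 103.831166
Macaulay numerator sum_t t * PV_t:
  t * PV_t at t = 0.5000: 0.765432
  t * PV_t at t = 1.0000: 1.511965
  t * PV_t at t = 1.5000: 2.239948
  t * PV_t at t = 2.0000: 2.949725
  t * PV_t at t = 2.5000: 3.641636
  t * PV_t at t = 3.0000: 4.316013
  t * PV_t at t = 3.5000: 4.973184
  t * PV_t at t = 4.0000: 5.613470
  t * PV_t at t = 4.5000: 6.237189
  t * PV_t at t = 5.0000: 6.844652
  t * PV_t at t = 5.5000: 7.436165
  t * PV_t at t = 6.0000: 8.012030
  t * PV_t at t = 6.5000: 8.572542
  t * PV_t at t = 7.0000: 597.375657
Macaulay duration D = (sum_t t * PV_t) / P = 660.489610 / 103.831166 = 6.361188


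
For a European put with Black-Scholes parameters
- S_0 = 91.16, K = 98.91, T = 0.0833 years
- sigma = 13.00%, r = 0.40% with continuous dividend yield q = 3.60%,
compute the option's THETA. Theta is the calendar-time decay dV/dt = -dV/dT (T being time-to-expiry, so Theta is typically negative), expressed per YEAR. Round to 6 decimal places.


d1 = -2.2269529507; d2 = -2.2644732119
phi(d1) = 0.0334200836; exp(-qT) = 0.9970056919; exp(-rT) = 0.9996668555
Theta = -S*exp(-qT)*phi(d1)*sigma/(2*sqrt(T)) + r*K*exp(-rT)*N(-d2) - q*S*exp(-qT)*N(-d1)
N(-d1) = 0.9870247908; N(-d2) = 0.9882274872; sqrt(T) = 0.2886173938
Term 1 = -91.1600 * 0.9970056919 * 0.0334200836 * 0.1300 / (2 * 0.2886173938) = -0.6840696807
Term 2 = 0.0040 * 98.9100 * 0.9996668555 * 0.9882274872 = 0.3908520694
Term 3 = -0.0360 * 91.1600 * 0.9970056919 * 0.9870247908 = -3.2294793791
Theta = -0.6840696807 + (0.3908520694) + (-3.2294793791) = -3.522697

Answer: Theta = -3.522697
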